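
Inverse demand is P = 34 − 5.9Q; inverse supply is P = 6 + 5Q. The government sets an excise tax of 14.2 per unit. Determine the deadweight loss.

9.25

Competitive equilibrium: 34 − 5.9Q = 6 + 5Q → Q* = 2.5688, P* = 18.844.
With the tax, the buyer price exceeds the seller price by 14.2: (34 − 5.9Q) − (6 + 5Q) = 14.2 → Q' = 1.2661.
ΔQ = 2.5688 − 1.2661 = 1.3027; the wedge equals the tax, 14.2.
DWL = ½ × 1.3027 × 14.2 = 9.25.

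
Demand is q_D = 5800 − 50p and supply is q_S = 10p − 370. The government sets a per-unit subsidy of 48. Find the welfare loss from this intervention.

9600

In inverse form: demand p = 116 − 0.02q, supply p = 37 + 0.1q.
Competitive equilibrium: 116 − 0.02q = 37 + 0.1q → q* = 658.3333, p* = 102.8333.
The subsidy lowers effective supply by 48: p = 0.1q − 11.
New quantity: 116 − 0.02q = 0.1q − 11 → q' = 1058.3333.
Overproduction Δq = 1058.3333 − 658.3333 = 400; wedge = subsidy = 48.
DWL = ½ × 400 × 48 = 9600.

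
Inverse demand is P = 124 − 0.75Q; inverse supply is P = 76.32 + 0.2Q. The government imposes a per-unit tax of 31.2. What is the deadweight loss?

Competitive equilibrium: 124 − 0.75Q = 76.32 + 0.2Q → Q* = 50.1895, P* = 86.3579.
With the tax, the buyer price exceeds the seller price by 31.2: (124 − 0.75Q) − (76.32 + 0.2Q) = 31.2 → Q' = 17.3474.
ΔQ = 50.1895 − 17.3474 = 32.8421; the wedge equals the tax, 31.2.
Welfare loss = ½ × 32.8421 × 31.2 = 512.34.

512.34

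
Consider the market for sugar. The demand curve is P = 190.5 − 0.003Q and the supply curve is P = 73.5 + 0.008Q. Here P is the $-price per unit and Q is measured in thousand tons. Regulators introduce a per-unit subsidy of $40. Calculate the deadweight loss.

$72727.27 thousand

Competitive equilibrium: 190.5 − 0.003Q = 73.5 + 0.008Q → Q* = 10636.3636, P* = 158.5909.
The subsidy lowers effective supply by 40: P = 33.5 + 0.008Q.
New quantity: 190.5 − 0.003Q = 33.5 + 0.008Q → Q' = 14272.7273.
Overproduction ΔQ = 14272.7273 − 10636.3636 = 3636.3637; wedge = subsidy = 40.
Deadweight loss = ½ × 3636.3637 × 40 = $72727.27 thousand.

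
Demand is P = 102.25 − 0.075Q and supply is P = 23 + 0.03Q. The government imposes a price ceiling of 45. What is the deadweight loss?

24.11

Competitive equilibrium: 102.25 − 0.075Q = 23 + 0.03Q → Q* = 754.7619, P* = 45.6429.
At the ceiling P = 45, quantity supplied = (45 − 23)/0.03 = 733.3333.
Willingness to pay at Q' = 733.3333: 102.25 − 0.075·733.3333 = 47.25.
ΔQ = 754.7619 − 733.3333 = 21.4286; wedge = 47.25 − 45 = 2.25.
DWL = ½ × 21.4286 × 2.25 = 24.11.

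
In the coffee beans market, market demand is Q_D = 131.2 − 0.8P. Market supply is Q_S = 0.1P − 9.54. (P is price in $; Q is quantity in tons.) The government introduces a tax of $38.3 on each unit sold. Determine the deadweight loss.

$65.20

In inverse form: demand P = 164 − 1.25Q, supply P = 95.4 + 10Q.
Competitive equilibrium: 164 − 1.25Q = 95.4 + 10Q → Q* = 6.0978, P* = 156.3778.
With the tax, the buyer price exceeds the seller price by 38.3: (164 − 1.25Q) − (95.4 + 10Q) = 38.3 → Q' = 2.6933.
ΔQ = 6.0978 − 2.6933 = 3.4045; the wedge equals the tax, 38.3.
Deadweight loss = ½ × 3.4045 × 38.3 = $65.20.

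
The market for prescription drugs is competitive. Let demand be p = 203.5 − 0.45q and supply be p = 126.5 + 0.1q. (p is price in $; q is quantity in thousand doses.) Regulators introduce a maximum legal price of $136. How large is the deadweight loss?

Competitive equilibrium: 203.5 − 0.45q = 126.5 + 0.1q → q* = 140, p* = 140.5.
At the ceiling p = 136, quantity supplied = (136 − 126.5)/0.1 = 95.
Willingness to pay at q' = 95: 203.5 − 0.45·95 = 160.75.
Δq = 140 − 95 = 45; wedge = 160.75 − 136 = 24.75.
DWL = ½ × 45 × 24.75 = $556.875 thousand.

$556.875 thousand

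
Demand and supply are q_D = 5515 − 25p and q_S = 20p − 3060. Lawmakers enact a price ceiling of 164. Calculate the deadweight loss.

In inverse form: demand p = 220.6 − 0.04q, supply p = 153 + 0.05q.
Competitive equilibrium: 220.6 − 0.04q = 153 + 0.05q → q* = 751.1111, p* = 190.5556.
At the ceiling p = 164, quantity supplied = (164 − 153)/0.05 = 220.
Willingness to pay at q' = 220: 220.6 − 0.04·220 = 211.8.
Δq = 751.1111 − 220 = 531.1111; wedge = 211.8 − 164 = 47.8.
Welfare loss = ½ × 531.1111 × 47.8 = 12693.56.

12693.56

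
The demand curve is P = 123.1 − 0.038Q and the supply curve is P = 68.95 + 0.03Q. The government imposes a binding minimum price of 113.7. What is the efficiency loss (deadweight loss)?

Competitive equilibrium: 123.1 − 0.038Q = 68.95 + 0.03Q → Q* = 796.32353, P* = 92.83971.
At the floor P = 113.7, quantity demanded = (123.1 − 113.7)/0.038 = 247.36842.
Sellers' marginal cost at Q' = 247.36842: 68.95 + 0.03·247.36842 = 76.37105.
ΔQ = 796.32353 − 247.36842 = 548.95511; wedge = 113.7 − 76.37105 = 37.32895.
Welfare loss = ½ × 548.95511 × 37.32895 = 10245.96.

10245.96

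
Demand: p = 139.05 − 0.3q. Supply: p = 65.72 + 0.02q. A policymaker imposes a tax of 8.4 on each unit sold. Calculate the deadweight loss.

Competitive equilibrium: 139.05 − 0.3q = 65.72 + 0.02q → q* = 229.1563, p* = 70.3031.
With the tax, the buyer price exceeds the seller price by 8.4: (139.05 − 0.3q) − (65.72 + 0.02q) = 8.4 → q' = 202.9063.
Δq = 229.1563 − 202.9063 = 26.25; the wedge equals the tax, 8.4.
The triangle = ½ × 26.25 × 8.4 = 110.25.

110.25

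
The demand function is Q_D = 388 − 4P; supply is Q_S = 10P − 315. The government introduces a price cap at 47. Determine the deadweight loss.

180.80

In inverse form: demand P = 97 − 0.25Q, supply P = 31.5 + 0.1Q.
Competitive equilibrium: 97 − 0.25Q = 31.5 + 0.1Q → Q* = 187.1429, P* = 50.2143.
At the ceiling P = 47, quantity supplied = (47 − 31.5)/0.1 = 155.
Willingness to pay at Q' = 155: 97 − 0.25·155 = 58.25.
ΔQ = 187.1429 − 155 = 32.1429; wedge = 58.25 − 47 = 11.25.
Welfare loss = ½ × 32.1429 × 11.25 = 180.80.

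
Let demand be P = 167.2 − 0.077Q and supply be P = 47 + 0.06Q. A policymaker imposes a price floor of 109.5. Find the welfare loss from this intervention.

Competitive equilibrium: 167.2 − 0.077Q = 47 + 0.06Q → Q* = 877.37226, P* = 99.64234.
At the floor P = 109.5, quantity demanded = (167.2 − 109.5)/0.077 = 749.35065.
Sellers' marginal cost at Q' = 749.35065: 47 + 0.06·749.35065 = 91.96104.
ΔQ = 877.37226 − 749.35065 = 128.02161; wedge = 109.5 − 91.96104 = 17.53896.
Welfare loss = ½ × 128.02161 × 17.53896 = 1122.68.

1122.68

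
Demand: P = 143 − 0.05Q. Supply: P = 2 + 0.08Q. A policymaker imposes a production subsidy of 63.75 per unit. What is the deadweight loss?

15631.01

Competitive equilibrium: 143 − 0.05Q = 2 + 0.08Q → Q* = 1084.6154, P* = 88.7692.
The subsidy lowers effective supply by 63.75: P = 0.08Q − 61.75.
New quantity: 143 − 0.05Q = 0.08Q − 61.75 → Q' = 1575.
Overproduction ΔQ = 1575 − 1084.6154 = 490.3846; wedge = subsidy = 63.75.
The triangle = ½ × 490.3846 × 63.75 = 15631.01.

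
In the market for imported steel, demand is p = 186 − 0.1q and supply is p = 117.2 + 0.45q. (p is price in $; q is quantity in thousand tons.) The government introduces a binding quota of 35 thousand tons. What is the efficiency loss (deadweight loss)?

Competitive equilibrium: 186 − 0.1q = 117.2 + 0.45q → q* = 125.0909, p* = 173.4909.
At q = 35: demand price = 186 − 0.1·35 = 182.5; supply price = 117.2 + 0.45·35 = 132.95.
Δq = 125.0909 − 35 = 90.0909; wedge = 182.5 − 132.95 = 49.55.
Deadweight loss = ½ × 90.0909 × 49.55 = $2232 thousand.

$2232 thousand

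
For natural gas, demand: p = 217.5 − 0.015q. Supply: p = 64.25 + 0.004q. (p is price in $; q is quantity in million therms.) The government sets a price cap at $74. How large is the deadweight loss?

Competitive equilibrium: 217.5 − 0.015q = 64.25 + 0.004q → q* = 8065.7895, p* = 96.5132.
At the ceiling p = 74, quantity supplied = (74 − 64.25)/0.004 = 2437.5.
Willingness to pay at q' = 2437.5: 217.5 − 0.015·2437.5 = 180.9375.
Δq = 8065.7895 − 2437.5 = 5628.2895; wedge = 180.9375 − 74 = 106.9375.
The triangle = ½ × 5628.2895 × 106.9375 = $300937.60 million.

$300937.60 million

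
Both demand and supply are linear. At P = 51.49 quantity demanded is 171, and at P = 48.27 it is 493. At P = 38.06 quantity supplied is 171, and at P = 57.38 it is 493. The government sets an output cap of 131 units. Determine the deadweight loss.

Demand slope = (48.27 − 51.49)/(493 − 171) = −0.01, so P = 53.2 − 0.01Q.
Supply slope = (57.38 − 38.06)/(493 − 171) = 0.06, so P = 27.8 + 0.06Q.
Competitive equilibrium: 53.2 − 0.01Q = 27.8 + 0.06Q → Q* = 362.8571, P* = 49.5714.
At Q = 131: demand price = 53.2 − 0.01·131 = 51.89; supply price = 27.8 + 0.06·131 = 35.66.
ΔQ = 362.8571 − 131 = 231.8571; wedge = 51.89 − 35.66 = 16.23.
Welfare loss = ½ × 231.8571 × 16.23 = 1881.52.

1881.52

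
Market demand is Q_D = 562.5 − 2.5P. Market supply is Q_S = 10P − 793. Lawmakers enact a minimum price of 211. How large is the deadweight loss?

16435.24

In inverse form: demand P = 225 − 0.4Q, supply P = 79.3 + 0.1Q.
Competitive equilibrium: 225 − 0.4Q = 79.3 + 0.1Q → Q* = 291.4, P* = 108.44.
At the floor P = 211, quantity demanded = (225 − 211)/0.4 = 35.
Sellers' marginal cost at Q' = 35: 79.3 + 0.1·35 = 82.8.
ΔQ = 291.4 − 35 = 256.4; wedge = 211 − 82.8 = 128.2.
The triangle = ½ × 256.4 × 128.2 = 16435.24.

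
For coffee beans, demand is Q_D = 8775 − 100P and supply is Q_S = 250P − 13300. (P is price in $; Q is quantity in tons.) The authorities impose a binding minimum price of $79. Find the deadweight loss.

In inverse form: demand P = 87.75 − 0.01Q, supply P = 53.2 + 0.004Q.
Competitive equilibrium: 87.75 − 0.01Q = 53.2 + 0.004Q → Q* = 2467.8571, P* = 63.0714.
At the floor P = 79, quantity demanded = (87.75 − 79)/0.01 = 875.
Sellers' marginal cost at Q' = 875: 53.2 + 0.004·875 = 56.7.
ΔQ = 2467.8571 − 875 = 1592.8571; wedge = 79 − 56.7 = 22.3.
Welfare loss = ½ × 1592.8571 × 22.3 = $17760.36.

$17760.36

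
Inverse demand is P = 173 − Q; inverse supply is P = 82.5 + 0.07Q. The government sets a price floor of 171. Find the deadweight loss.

3648.36

Competitive equilibrium: 173 − Q = 82.5 + 0.07Q → Q* = 84.5794, P* = 88.4206.
At the floor P = 171, quantity demanded = (173 − 171)/1 = 2.
Sellers' marginal cost at Q' = 2: 82.5 + 0.07·2 = 82.64.
ΔQ = 84.5794 − 2 = 82.5794; wedge = 171 − 82.64 = 88.36.
Welfare loss = ½ × 82.5794 × 88.36 = 3648.36.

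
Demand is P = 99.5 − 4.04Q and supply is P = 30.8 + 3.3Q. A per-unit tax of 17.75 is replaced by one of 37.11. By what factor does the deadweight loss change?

Competitive equilibrium: 99.5 − 4.04Q = 30.8 + 3.3Q → Q* = 9.3597, P* = 61.6869.
For a per-unit tax t: ΔQ = t/7.34, so DWL = ½·t·(t/7.34) = t²/14.68.
At t = 17.75: DWL = 21.462. At t = 37.11: DWL = 93.811.
Ratio = (37.11/17.75)² = 4.371.

4.371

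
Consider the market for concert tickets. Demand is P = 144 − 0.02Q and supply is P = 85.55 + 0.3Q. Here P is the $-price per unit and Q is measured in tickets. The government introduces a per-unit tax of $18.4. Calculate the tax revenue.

Competitive equilibrium: 144 − 0.02Q = 85.55 + 0.3Q → Q* = 182.65625, P* = 140.34688.
With the tax, the buyer price exceeds the seller price by 18.4: (144 − 0.02Q) − (85.55 + 0.3Q) = 18.4 → Q' = 125.15625.
Tax revenue = 18.4 × 125.15625 = $2302.875.

$2302.875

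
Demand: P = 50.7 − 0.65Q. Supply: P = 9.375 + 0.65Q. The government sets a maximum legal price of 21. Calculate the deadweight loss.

125.66

Competitive equilibrium: 50.7 − 0.65Q = 9.375 + 0.65Q → Q* = 31.7885, P* = 30.0375.
At the ceiling P = 21, quantity supplied = (21 − 9.375)/0.65 = 17.8846.
Willingness to pay at Q' = 17.8846: 50.7 − 0.65·17.8846 = 39.075.
ΔQ = 31.7885 − 17.8846 = 13.9039; wedge = 39.075 − 21 = 18.075.
Deadweight loss = ½ × 13.9039 × 18.075 = 125.66.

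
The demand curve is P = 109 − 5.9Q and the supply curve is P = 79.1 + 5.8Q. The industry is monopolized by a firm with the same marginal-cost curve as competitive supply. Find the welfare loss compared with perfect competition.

4.29

Competitive equilibrium: 109 − 5.9Q = 79.1 + 5.8Q → Q* = 2.5556, P* = 93.9222.
Marginal revenue: MR = 109 − 11.8Q. Set MR = MC: 109 − 11.8Q = 79.1 + 5.8Q → Q_m = 1.6989.
Price P_m = 109 − 5.9·1.6989 = 98.9765; MC(Q_m) = 79.1 + 5.8·1.6989 = 88.9536.
Competitive Q* = 2.5556, so ΔQ = 0.8567; wedge = 98.9765 − 88.9536 = 10.0229.
DWL = ½ × 0.8567 × 10.0229 = 4.29.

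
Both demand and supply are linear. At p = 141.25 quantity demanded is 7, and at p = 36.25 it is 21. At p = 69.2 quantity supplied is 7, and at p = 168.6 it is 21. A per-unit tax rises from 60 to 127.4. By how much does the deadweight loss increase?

Demand slope = (36.25 − 141.25)/(21 − 7) = −7.5, so p = 193.75 − 7.5q.
Supply slope = (168.6 − 69.2)/(21 − 7) = 7.1, so p = 19.5 + 7.1q.
Competitive equilibrium: 193.75 − 7.5q = 19.5 + 7.1q → q* = 11.9349, p* = 104.238.
For a per-unit tax t: Δq = t/14.6, so DWL = ½·t·(t/14.6) = t²/29.2.
At t = 60: DWL = 123.288. At t = 127.4: DWL = 555.848.
Increase = 555.848 − 123.288 = 432.56.

432.56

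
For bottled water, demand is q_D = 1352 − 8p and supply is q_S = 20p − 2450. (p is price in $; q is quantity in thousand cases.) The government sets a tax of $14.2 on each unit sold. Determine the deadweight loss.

In inverse form: demand p = 169 − 0.125q, supply p = 122.5 + 0.05q.
Competitive equilibrium: 169 − 0.125q = 122.5 + 0.05q → q* = 265.7143, p* = 135.7857.
With the tax, the buyer price exceeds the seller price by 14.2: (169 − 0.125q) − (122.5 + 0.05q) = 14.2 → q' = 184.5714.
Δq = 265.7143 − 184.5714 = 81.1429; the wedge equals the tax, 14.2.
DWL = ½ × 81.1429 × 14.2 = $576.11 thousand.

$576.11 thousand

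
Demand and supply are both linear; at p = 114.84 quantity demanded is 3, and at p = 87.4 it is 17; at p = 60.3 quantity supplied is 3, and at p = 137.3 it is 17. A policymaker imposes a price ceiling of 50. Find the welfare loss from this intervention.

Demand slope = (87.4 − 114.84)/(17 − 3) = −1.96, so p = 120.72 − 1.96q.
Supply slope = (137.3 − 60.3)/(17 − 3) = 5.5, so p = 43.8 + 5.5q.
Competitive equilibrium: 120.72 − 1.96q = 43.8 + 5.5q → q* = 10.311, p* = 100.5105.
At the ceiling p = 50, quantity supplied = (50 − 43.8)/5.5 = 1.1273.
Willingness to pay at q' = 1.1273: 120.72 − 1.96·1.1273 = 118.5105.
Δq = 10.311 − 1.1273 = 9.1837; wedge = 118.5105 − 50 = 68.5105.
The triangle = ½ × 9.1837 × 68.5105 = 314.59.

314.59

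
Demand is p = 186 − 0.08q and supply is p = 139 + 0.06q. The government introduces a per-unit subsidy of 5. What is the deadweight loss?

Competitive equilibrium: 186 − 0.08q = 139 + 0.06q → q* = 335.7143, p* = 159.1429.
The subsidy lowers effective supply by 5: p = 134 + 0.06q.
New quantity: 186 − 0.08q = 134 + 0.06q → q' = 371.4286.
Overproduction Δq = 371.4286 − 335.7143 = 35.7143; wedge = subsidy = 5.
The triangle = ½ × 35.7143 × 5 = 89.29.

89.29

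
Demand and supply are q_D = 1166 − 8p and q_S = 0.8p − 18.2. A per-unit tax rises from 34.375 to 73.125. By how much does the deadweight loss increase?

In inverse form: demand p = 145.75 − 0.125q, supply p = 22.75 + 1.25q.
Competitive equilibrium: 145.75 − 0.125q = 22.75 + 1.25q → q* = 89.4545, p* = 134.5682.
For a per-unit tax t: Δq = t/1.375, so DWL = ½·t·(t/1.375) = t²/2.75.
At t = 34.375: DWL = 429.688. At t = 73.125: DWL = 1944.46.
Increase = 1944.46 − 429.688 = 1514.77.

1514.77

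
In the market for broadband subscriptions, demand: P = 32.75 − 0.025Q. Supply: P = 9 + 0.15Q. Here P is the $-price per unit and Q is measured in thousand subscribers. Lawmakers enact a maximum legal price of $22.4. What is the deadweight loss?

Competitive equilibrium: 32.75 − 0.025Q = 9 + 0.15Q → Q* = 135.7143, P* = 29.3571.
At the ceiling P = 22.4, quantity supplied = (22.4 − 9)/0.15 = 89.3333.
Willingness to pay at Q' = 89.3333: 32.75 − 0.025·89.3333 = 30.5167.
ΔQ = 135.7143 − 89.3333 = 46.381; wedge = 30.5167 − 22.4 = 8.1167.
Welfare loss = ½ × 46.381 × 8.1167 = $188.23 thousand.

$188.23 thousand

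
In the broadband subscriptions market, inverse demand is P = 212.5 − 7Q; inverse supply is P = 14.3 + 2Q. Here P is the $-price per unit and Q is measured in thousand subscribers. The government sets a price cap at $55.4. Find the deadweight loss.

$9.75 thousand

Competitive equilibrium: 212.5 − 7Q = 14.3 + 2Q → Q* = 22.0222, P* = 58.3444.
At the ceiling P = 55.4, quantity supplied = (55.4 − 14.3)/2 = 20.55.
Willingness to pay at Q' = 20.55: 212.5 − 7·20.55 = 68.65.
ΔQ = 22.0222 − 20.55 = 1.4722; wedge = 68.65 − 55.4 = 13.25.
DWL = ½ × 1.4722 × 13.25 = $9.75 thousand.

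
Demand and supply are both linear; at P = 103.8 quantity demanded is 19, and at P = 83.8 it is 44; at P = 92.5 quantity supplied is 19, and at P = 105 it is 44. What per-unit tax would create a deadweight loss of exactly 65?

Demand slope = (83.8 − 103.8)/(44 − 19) = −0.8, so P = 119 − 0.8Q.
Supply slope = (105 − 92.5)/(44 − 19) = 0.5, so P = 83 + 0.5Q.
Competitive equilibrium: 119 − 0.8Q = 83 + 0.5Q → Q* = 27.6923, P* = 96.8462.
A tax t gives ΔQ = t/1.3 and wedge t, so DWL = t²/2.6.
t²/2.6 = 65 → t² = 169 → t = 13.

13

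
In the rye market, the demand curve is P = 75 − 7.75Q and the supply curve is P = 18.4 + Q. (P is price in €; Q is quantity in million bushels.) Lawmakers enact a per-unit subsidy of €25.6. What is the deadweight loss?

Competitive equilibrium: 75 − 7.75Q = 18.4 + Q → Q* = 6.4686, P* = 24.8686.
The subsidy lowers effective supply by 25.6: P = Q − 7.2.
New quantity: 75 − 7.75Q = Q − 7.2 → Q' = 9.3943.
Overproduction ΔQ = 9.3943 − 6.4686 = 2.9257; wedge = subsidy = 25.6.
Welfare loss = ½ × 2.9257 × 25.6 = €37.45 million.

€37.45 million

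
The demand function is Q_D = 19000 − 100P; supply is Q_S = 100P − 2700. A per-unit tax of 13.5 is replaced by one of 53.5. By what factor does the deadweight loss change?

In inverse form: demand P = 190 − 0.01Q, supply P = 27 + 0.01Q.
Competitive equilibrium: 190 − 0.01Q = 27 + 0.01Q → Q* = 8150, P* = 108.5.
For a per-unit tax t: ΔQ = t/0.02, so DWL = ½·t·(t/0.02) = t²/0.04.
At t = 13.5: DWL = 4556.25. At t = 53.5: DWL = 71556.25.
Ratio = (53.5/13.5)² = 15.705.

15.705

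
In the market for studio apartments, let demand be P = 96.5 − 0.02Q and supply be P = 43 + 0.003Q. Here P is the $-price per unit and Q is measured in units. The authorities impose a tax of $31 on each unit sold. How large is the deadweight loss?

Competitive equilibrium: 96.5 − 0.02Q = 43 + 0.003Q → Q* = 2326.087, P* = 49.9783.
With the tax, the buyer price exceeds the seller price by 31: (96.5 − 0.02Q) − (43 + 0.003Q) = 31 → Q' = 978.2609.
ΔQ = 2326.087 − 978.2609 = 1347.8261; the wedge equals the tax, 31.
Welfare loss = ½ × 1347.8261 × 31 = $20891.30.

$20891.30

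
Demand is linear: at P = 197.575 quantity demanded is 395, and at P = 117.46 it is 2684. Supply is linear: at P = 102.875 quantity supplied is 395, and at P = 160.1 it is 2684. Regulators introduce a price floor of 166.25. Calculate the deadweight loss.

14008.33

Demand slope = (117.46 − 197.575)/(2684 − 395) = −0.035, so P = 211.4 − 0.035Q.
Supply slope = (160.1 − 102.875)/(2684 − 395) = 0.025, so P = 93 + 0.025Q.
Competitive equilibrium: 211.4 − 0.035Q = 93 + 0.025Q → Q* = 1973.3333, P* = 142.3333.
At the floor P = 166.25, quantity demanded = (211.4 − 166.25)/0.035 = 1290.
Sellers' marginal cost at Q' = 1290: 93 + 0.025·1290 = 125.25.
ΔQ = 1973.3333 − 1290 = 683.3333; wedge = 166.25 − 125.25 = 41.
Welfare loss = ½ × 683.3333 × 41 = 14008.33.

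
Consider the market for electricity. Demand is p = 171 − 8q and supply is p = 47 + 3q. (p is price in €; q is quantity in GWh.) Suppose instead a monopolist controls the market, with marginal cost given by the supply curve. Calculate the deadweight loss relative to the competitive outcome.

€123.91

Competitive equilibrium: 171 − 8q = 47 + 3q → q* = 11.2727, p* = 80.8182.
Marginal revenue: MR = 171 − 16q. Set MR = MC: 171 − 16q = 47 + 3q → q_m = 6.5263.
Price p_m = 171 − 8·6.5263 = 118.7896; MC(q_m) = 47 + 3·6.5263 = 66.5789.
Competitive q* = 11.2727, so Δq = 4.7464; wedge = 118.7896 − 66.5789 = 52.2107.
The triangle = ½ × 4.7464 × 52.2107 = €123.91.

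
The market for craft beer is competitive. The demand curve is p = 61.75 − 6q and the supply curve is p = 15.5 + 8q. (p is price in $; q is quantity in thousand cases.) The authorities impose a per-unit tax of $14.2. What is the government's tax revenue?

Competitive equilibrium: 61.75 − 6q = 15.5 + 8q → q* = 3.3036, p* = 41.9286.
With the tax, the buyer price exceeds the seller price by 14.2: (61.75 − 6q) − (15.5 + 8q) = 14.2 → q' = 2.2893.
Tax revenue = 14.2 × 2.2893 = $32.51 thousand.

$32.51 thousand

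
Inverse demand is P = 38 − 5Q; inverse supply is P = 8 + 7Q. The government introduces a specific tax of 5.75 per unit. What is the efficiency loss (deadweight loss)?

1.38

Competitive equilibrium: 38 − 5Q = 8 + 7Q → Q* = 2.5, P* = 25.5.
With the tax, the buyer price exceeds the seller price by 5.75: (38 − 5Q) − (8 + 7Q) = 5.75 → Q' = 2.0208.
ΔQ = 2.5 − 2.0208 = 0.4792; the wedge equals the tax, 5.75.
The triangle = ½ × 0.4792 × 5.75 = 1.38.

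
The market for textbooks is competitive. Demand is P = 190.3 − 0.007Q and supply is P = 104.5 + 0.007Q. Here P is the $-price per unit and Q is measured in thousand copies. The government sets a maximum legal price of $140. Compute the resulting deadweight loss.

Competitive equilibrium: 190.3 − 0.007Q = 104.5 + 0.007Q → Q* = 6128.5714, P* = 147.4.
At the ceiling P = 140, quantity supplied = (140 − 104.5)/0.007 = 5071.4286.
Willingness to pay at Q' = 5071.4286: 190.3 − 0.007·5071.4286 = 154.8.
ΔQ = 6128.5714 − 5071.4286 = 1057.1428; wedge = 154.8 − 140 = 14.8.
Welfare loss = ½ × 1057.1428 × 14.8 = $7822.86 thousand.

$7822.86 thousand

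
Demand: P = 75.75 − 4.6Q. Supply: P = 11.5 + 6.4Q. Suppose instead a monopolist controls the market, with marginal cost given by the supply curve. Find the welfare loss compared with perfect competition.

Competitive equilibrium: 75.75 − 4.6Q = 11.5 + 6.4Q → Q* = 5.84091, P* = 48.88182.
Marginal revenue: MR = 75.75 − 9.2Q. Set MR = MC: 75.75 − 9.2Q = 11.5 + 6.4Q → Q_m = 4.11859.
Price P_m = 75.75 − 4.6·4.11859 = 56.80449; MC(Q_m) = 11.5 + 6.4·4.11859 = 37.85898.
Competitive Q* = 5.84091, so ΔQ = 1.72232; wedge = 56.80449 − 37.85898 = 18.94551.
The triangle = ½ × 1.72232 × 18.94551 = 16.32.

16.32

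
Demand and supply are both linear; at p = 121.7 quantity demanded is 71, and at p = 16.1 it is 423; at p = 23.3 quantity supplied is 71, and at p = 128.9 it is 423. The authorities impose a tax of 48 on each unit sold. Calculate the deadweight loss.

1920

Demand slope = (16.1 − 121.7)/(423 − 71) = −0.3, so p = 143 − 0.3q.
Supply slope = (128.9 − 23.3)/(423 − 71) = 0.3, so p = 2 + 0.3q.
Competitive equilibrium: 143 − 0.3q = 2 + 0.3q → q* = 235, p* = 72.5.
With the tax, the buyer price exceeds the seller price by 48: (143 − 0.3q) − (2 + 0.3q) = 48 → q' = 155.
Δq = 235 − 155 = 80; the wedge equals the tax, 48.
Welfare loss = ½ × 80 × 48 = 1920.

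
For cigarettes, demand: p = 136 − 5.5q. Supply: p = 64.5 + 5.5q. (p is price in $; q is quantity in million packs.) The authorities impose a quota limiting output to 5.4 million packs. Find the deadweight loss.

$6.655 million

Competitive equilibrium: 136 − 5.5q = 64.5 + 5.5q → q* = 6.5, p* = 100.25.
At q = 5.4: demand price = 136 − 5.5·5.4 = 106.3; supply price = 64.5 + 5.5·5.4 = 94.2.
Δq = 6.5 − 5.4 = 1.1; wedge = 106.3 − 94.2 = 12.1.
Welfare loss = ½ × 1.1 × 12.1 = $6.655 million.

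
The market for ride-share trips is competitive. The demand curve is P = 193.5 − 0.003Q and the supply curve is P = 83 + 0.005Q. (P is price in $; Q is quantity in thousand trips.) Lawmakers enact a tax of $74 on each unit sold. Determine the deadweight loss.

$342250 thousand

Competitive equilibrium: 193.5 − 0.003Q = 83 + 0.005Q → Q* = 13812.5, P* = 152.0625.
With the tax, the buyer price exceeds the seller price by 74: (193.5 − 0.003Q) − (83 + 0.005Q) = 74 → Q' = 4562.5.
ΔQ = 13812.5 − 4562.5 = 9250; the wedge equals the tax, 74.
DWL = ½ × 9250 × 74 = $342250 thousand.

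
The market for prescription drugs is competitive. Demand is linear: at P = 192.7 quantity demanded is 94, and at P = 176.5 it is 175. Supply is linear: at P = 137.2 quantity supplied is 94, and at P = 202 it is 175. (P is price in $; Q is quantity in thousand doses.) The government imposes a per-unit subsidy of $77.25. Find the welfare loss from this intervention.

$2983.78 thousand

Demand slope = (176.5 − 192.7)/(175 − 94) = −0.2, so P = 211.5 − 0.2Q.
Supply slope = (202 − 137.2)/(175 − 94) = 0.8, so P = 62 + 0.8Q.
Competitive equilibrium: 211.5 − 0.2Q = 62 + 0.8Q → Q* = 149.5, P* = 181.6.
The subsidy lowers effective supply by 77.25: P = 0.8Q − 15.25.
New quantity: 211.5 − 0.2Q = 0.8Q − 15.25 → Q' = 226.75.
Overproduction ΔQ = 226.75 − 149.5 = 77.25; wedge = subsidy = 77.25.
DWL = ½ × 77.25 × 77.25 = $2983.78 thousand.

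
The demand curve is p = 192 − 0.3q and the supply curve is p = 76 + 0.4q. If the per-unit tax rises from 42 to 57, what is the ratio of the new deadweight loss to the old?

1.842

Competitive equilibrium: 192 − 0.3q = 76 + 0.4q → q* = 165.7143, p* = 142.2857.
For a per-unit tax t: Δq = t/0.7, so DWL = ½·t·(t/0.7) = t²/1.4.
At t = 42: DWL = 1260. At t = 57: DWL = 2320.714.
Ratio = (57/42)² = 1.842.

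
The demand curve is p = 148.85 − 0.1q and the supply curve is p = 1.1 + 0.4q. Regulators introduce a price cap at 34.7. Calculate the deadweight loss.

Competitive equilibrium: 148.85 − 0.1q = 1.1 + 0.4q → q* = 295.5, p* = 119.3.
At the ceiling p = 34.7, quantity supplied = (34.7 − 1.1)/0.4 = 84.
Willingness to pay at q' = 84: 148.85 − 0.1·84 = 140.45.
Δq = 295.5 − 84 = 211.5; wedge = 140.45 − 34.7 = 105.75.
Deadweight loss = ½ × 211.5 × 105.75 = 11183.06.

11183.06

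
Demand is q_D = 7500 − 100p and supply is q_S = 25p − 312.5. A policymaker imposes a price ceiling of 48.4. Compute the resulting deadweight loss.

In inverse form: demand p = 75 − 0.01q, supply p = 12.5 + 0.04q.
Competitive equilibrium: 75 − 0.01q = 12.5 + 0.04q → q* = 1250, p* = 62.5.
At the ceiling p = 48.4, quantity supplied = (48.4 − 12.5)/0.04 = 897.5.
Willingness to pay at q' = 897.5: 75 − 0.01·897.5 = 66.025.
Δq = 1250 − 897.5 = 352.5; wedge = 66.025 − 48.4 = 17.625.
DWL = ½ × 352.5 × 17.625 = 3106.41.

3106.41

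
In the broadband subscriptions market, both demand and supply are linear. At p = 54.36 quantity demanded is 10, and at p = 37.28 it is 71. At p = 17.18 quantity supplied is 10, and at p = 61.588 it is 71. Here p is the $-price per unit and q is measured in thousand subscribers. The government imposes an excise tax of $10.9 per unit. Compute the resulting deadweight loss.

$58.93 thousand

Demand slope = (37.28 − 54.36)/(71 − 10) = −0.28, so p = 57.16 − 0.28q.
Supply slope = (61.588 − 17.18)/(71 − 10) = 0.728, so p = 9.9 + 0.728q.
Competitive equilibrium: 57.16 − 0.28q = 9.9 + 0.728q → q* = 46.8849, p* = 44.0322.
With the tax, the buyer price exceeds the seller price by 10.9: (57.16 − 0.28q) − (9.9 + 0.728q) = 10.9 → q' = 36.0714.
Δq = 46.8849 − 36.0714 = 10.8135; the wedge equals the tax, 10.9.
Deadweight loss = ½ × 10.8135 × 10.9 = $58.93 thousand.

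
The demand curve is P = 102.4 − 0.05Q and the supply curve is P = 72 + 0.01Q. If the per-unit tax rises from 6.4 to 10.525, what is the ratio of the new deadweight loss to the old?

Competitive equilibrium: 102.4 − 0.05Q = 72 + 0.01Q → Q* = 506.6667, P* = 77.0667.
For a per-unit tax t: ΔQ = t/0.06, so DWL = ½·t·(t/0.06) = t²/0.12.
At t = 6.4: DWL = 341.333. At t = 10.525: DWL = 923.130.
Ratio = (10.525/6.4)² = 2.704.

2.704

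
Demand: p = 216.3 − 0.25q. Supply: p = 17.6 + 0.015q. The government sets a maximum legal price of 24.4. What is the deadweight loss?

Competitive equilibrium: 216.3 − 0.25q = 17.6 + 0.015q → q* = 749.81132, p* = 28.84717.
At the ceiling p = 24.4, quantity supplied = (24.4 − 17.6)/0.015 = 453.33333.
Willingness to pay at q' = 453.33333: 216.3 − 0.25·453.33333 = 102.96667.
Δq = 749.81132 − 453.33333 = 296.47799; wedge = 102.96667 − 24.4 = 78.56667.
Welfare loss = ½ × 296.47799 × 78.56667 = 11646.64.

11646.64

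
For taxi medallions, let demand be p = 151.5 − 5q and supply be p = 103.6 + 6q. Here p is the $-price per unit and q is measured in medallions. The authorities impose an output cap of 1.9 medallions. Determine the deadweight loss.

Competitive equilibrium: 151.5 − 5q = 103.6 + 6q → q* = 4.3545, p* = 129.7273.
At q = 1.9: demand price = 151.5 − 5·1.9 = 142; supply price = 103.6 + 6·1.9 = 115.
Δq = 4.3545 − 1.9 = 2.4545; wedge = 142 − 115 = 27.
Deadweight loss = ½ × 2.4545 × 27 = $33.14.

$33.14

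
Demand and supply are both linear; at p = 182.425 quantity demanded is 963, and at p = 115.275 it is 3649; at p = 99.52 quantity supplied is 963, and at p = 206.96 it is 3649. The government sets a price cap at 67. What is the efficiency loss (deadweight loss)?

141754.33

Demand slope = (115.275 − 182.425)/(3649 − 963) = −0.025, so p = 206.5 − 0.025q.
Supply slope = (206.96 − 99.52)/(3649 − 963) = 0.04, so p = 61 + 0.04q.
Competitive equilibrium: 206.5 − 0.025q = 61 + 0.04q → q* = 2238.46154, p* = 150.53846.
At the ceiling p = 67, quantity supplied = (67 − 61)/0.04 = 150.
Willingness to pay at q' = 150: 206.5 − 0.025·150 = 202.75.
Δq = 2238.46154 − 150 = 2088.46154; wedge = 202.75 − 67 = 135.75.
Welfare loss = ½ × 2088.46154 × 135.75 = 141754.33.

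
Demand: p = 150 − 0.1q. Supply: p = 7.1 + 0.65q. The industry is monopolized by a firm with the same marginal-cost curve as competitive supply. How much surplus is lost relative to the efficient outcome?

188.42

Competitive equilibrium: 150 − 0.1q = 7.1 + 0.65q → q* = 190.5333, p* = 130.9467.
Marginal revenue: MR = 150 − 0.2q. Set MR = MC: 150 − 0.2q = 7.1 + 0.65q → q_m = 168.1176.
Price p_m = 150 − 0.1·168.1176 = 133.1882; MC(q_m) = 7.1 + 0.65·168.1176 = 116.3764.
Competitive q* = 190.5333, so Δq = 22.4157; wedge = 133.1882 − 116.3764 = 16.8118.
Welfare loss = ½ × 22.4157 × 16.8118 = 188.42.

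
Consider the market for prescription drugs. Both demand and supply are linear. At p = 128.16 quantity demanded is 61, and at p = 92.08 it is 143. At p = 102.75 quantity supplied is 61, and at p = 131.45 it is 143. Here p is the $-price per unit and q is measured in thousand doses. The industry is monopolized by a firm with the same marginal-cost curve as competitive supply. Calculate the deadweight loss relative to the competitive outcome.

$438.73 thousand

Demand slope = (92.08 − 128.16)/(143 − 61) = −0.44, so p = 155 − 0.44q.
Supply slope = (131.45 − 102.75)/(143 − 61) = 0.35, so p = 81.4 + 0.35q.
Competitive equilibrium: 155 − 0.44q = 81.4 + 0.35q → q* = 93.1646, p* = 114.0076.
Marginal revenue: MR = 155 − 0.88q. Set MR = MC: 155 − 0.88q = 81.4 + 0.35q → q_m = 59.8374.
Price p_m = 155 − 0.44·59.8374 = 128.6715; MC(q_m) = 81.4 + 0.35·59.8374 = 102.3431.
Competitive q* = 93.1646, so Δq = 33.3272; wedge = 128.6715 − 102.3431 = 26.3284.
Deadweight loss = ½ × 33.3272 × 26.3284 = $438.73 thousand.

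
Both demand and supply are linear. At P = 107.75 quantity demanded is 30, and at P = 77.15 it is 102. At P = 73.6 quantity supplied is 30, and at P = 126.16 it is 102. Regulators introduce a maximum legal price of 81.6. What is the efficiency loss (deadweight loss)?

199.97

Demand slope = (77.15 − 107.75)/(102 − 30) = −0.425, so P = 120.5 − 0.425Q.
Supply slope = (126.16 − 73.6)/(102 − 30) = 0.73, so P = 51.7 + 0.73Q.
Competitive equilibrium: 120.5 − 0.425Q = 51.7 + 0.73Q → Q* = 59.5671, P* = 95.184.
At the ceiling P = 81.6, quantity supplied = (81.6 − 51.7)/0.73 = 40.9589.
Willingness to pay at Q' = 40.9589: 120.5 − 0.425·40.9589 = 103.0925.
ΔQ = 59.5671 − 40.9589 = 18.6082; wedge = 103.0925 − 81.6 = 21.4925.
DWL = ½ × 18.6082 × 21.4925 = 199.97.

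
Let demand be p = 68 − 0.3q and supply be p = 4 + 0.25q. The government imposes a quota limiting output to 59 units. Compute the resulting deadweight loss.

Competitive equilibrium: 68 − 0.3q = 4 + 0.25q → q* = 116.3636, p* = 33.0909.
At q = 59: demand price = 68 − 0.3·59 = 50.3; supply price = 4 + 0.25·59 = 18.75.
Δq = 116.3636 − 59 = 57.3636; wedge = 50.3 − 18.75 = 31.55.
Welfare loss = ½ × 57.3636 × 31.55 = 904.91.

904.91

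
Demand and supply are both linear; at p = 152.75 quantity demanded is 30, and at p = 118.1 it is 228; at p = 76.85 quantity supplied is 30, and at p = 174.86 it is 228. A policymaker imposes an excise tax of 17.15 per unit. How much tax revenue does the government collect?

2018.32

Demand slope = (118.1 − 152.75)/(228 − 30) = −0.175, so p = 158 − 0.175q.
Supply slope = (174.86 − 76.85)/(228 − 30) = 0.495, so p = 62 + 0.495q.
Competitive equilibrium: 158 − 0.175q = 62 + 0.495q → q* = 143.28358, p* = 132.92537.
With the tax, the buyer price exceeds the seller price by 17.15: (158 − 0.175q) − (62 + 0.495q) = 17.15 → q' = 117.68657.
Tax revenue = 17.15 × 117.68657 = 2018.32.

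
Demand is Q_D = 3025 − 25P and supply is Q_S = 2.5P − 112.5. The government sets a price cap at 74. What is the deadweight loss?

2210.01

In inverse form: demand P = 121 − 0.04Q, supply P = 45 + 0.4Q.
Competitive equilibrium: 121 − 0.04Q = 45 + 0.4Q → Q* = 172.7273, P* = 114.0909.
At the ceiling P = 74, quantity supplied = (74 − 45)/0.4 = 72.5.
Willingness to pay at Q' = 72.5: 121 − 0.04·72.5 = 118.1.
ΔQ = 172.7273 − 72.5 = 100.2273; wedge = 118.1 − 74 = 44.1.
Deadweight loss = ½ × 100.2273 × 44.1 = 2210.01.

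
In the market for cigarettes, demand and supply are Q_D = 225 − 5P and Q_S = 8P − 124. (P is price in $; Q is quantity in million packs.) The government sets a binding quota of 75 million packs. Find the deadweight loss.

In inverse form: demand P = 45 − 0.2Q, supply P = 15.5 + 0.125Q.
Competitive equilibrium: 45 − 0.2Q = 15.5 + 0.125Q → Q* = 90.7692, P* = 26.8462.
At Q = 75: demand price = 45 − 0.2·75 = 30; supply price = 15.5 + 0.125·75 = 24.875.
ΔQ = 90.7692 − 75 = 15.7692; wedge = 30 − 24.875 = 5.125.
DWL = ½ × 15.7692 × 5.125 = $40.41 million.

$40.41 million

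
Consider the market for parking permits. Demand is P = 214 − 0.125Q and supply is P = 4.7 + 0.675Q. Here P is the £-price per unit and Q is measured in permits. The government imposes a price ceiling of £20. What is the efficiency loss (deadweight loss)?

£22840.43

Competitive equilibrium: 214 − 0.125Q = 4.7 + 0.675Q → Q* = 261.625, P* = 181.2969.
At the ceiling P = 20, quantity supplied = (20 − 4.7)/0.675 = 22.6667.
Willingness to pay at Q' = 22.6667: 214 − 0.125·22.6667 = 211.1667.
ΔQ = 261.625 − 22.6667 = 238.9583; wedge = 211.1667 − 20 = 191.1667.
Welfare loss = ½ × 238.9583 × 191.1667 = £22840.43.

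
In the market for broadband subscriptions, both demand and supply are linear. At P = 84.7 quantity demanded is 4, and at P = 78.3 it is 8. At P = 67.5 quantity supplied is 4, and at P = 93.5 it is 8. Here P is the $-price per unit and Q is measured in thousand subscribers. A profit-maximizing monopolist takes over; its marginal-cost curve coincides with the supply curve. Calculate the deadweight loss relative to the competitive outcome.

Demand slope = (78.3 − 84.7)/(8 − 4) = −1.6, so P = 91.1 − 1.6Q.
Supply slope = (93.5 − 67.5)/(8 − 4) = 6.5, so P = 41.5 + 6.5Q.
Competitive equilibrium: 91.1 − 1.6Q = 41.5 + 6.5Q → Q* = 6.1235, P* = 81.3025.
Marginal revenue: MR = 91.1 − 3.2Q. Set MR = MC: 91.1 − 3.2Q = 41.5 + 6.5Q → Q_m = 5.1134.
Price P_m = 91.1 − 1.6·5.1134 = 82.9186; MC(Q_m) = 41.5 + 6.5·5.1134 = 74.7371.
Competitive Q* = 6.1235, so ΔQ = 1.0101; wedge = 82.9186 − 74.7371 = 8.1815.
DWL = ½ × 1.0101 × 8.1815 = $4.13 thousand.

$4.13 thousand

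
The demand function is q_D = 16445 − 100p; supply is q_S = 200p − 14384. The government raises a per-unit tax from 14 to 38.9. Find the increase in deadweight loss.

43907

In inverse form: demand p = 164.45 − 0.01q, supply p = 71.92 + 0.005q.
Competitive equilibrium: 164.45 − 0.01q = 71.92 + 0.005q → q* = 6168.6667, p* = 102.7633.
For a per-unit tax t: Δq = t/0.015, so DWL = ½·t·(t/0.015) = t²/0.03.
At t = 14: DWL = 6533.333. At t = 38.9: DWL = 50440.333.
Increase = 50440.333 − 6533.333 = 43907.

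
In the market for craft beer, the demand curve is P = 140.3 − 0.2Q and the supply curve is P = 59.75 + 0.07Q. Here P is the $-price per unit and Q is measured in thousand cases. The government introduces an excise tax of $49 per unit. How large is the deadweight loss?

$4446.30 thousand

Competitive equilibrium: 140.3 − 0.2Q = 59.75 + 0.07Q → Q* = 298.33333, P* = 80.63333.
With the tax, the buyer price exceeds the seller price by 49: (140.3 − 0.2Q) − (59.75 + 0.07Q) = 49 → Q' = 116.85185.
ΔQ = 298.33333 − 116.85185 = 181.48148; the wedge equals the tax, 49.
The triangle = ½ × 181.48148 × 49 = $4446.30 thousand.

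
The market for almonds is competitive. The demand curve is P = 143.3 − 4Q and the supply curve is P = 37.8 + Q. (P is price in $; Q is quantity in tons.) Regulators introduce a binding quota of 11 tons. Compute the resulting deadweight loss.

$255.025

Competitive equilibrium: 143.3 − 4Q = 37.8 + Q → Q* = 21.1, P* = 58.9.
At Q = 11: demand price = 143.3 − 4·11 = 99.3; supply price = 37.8 + 1·11 = 48.8.
ΔQ = 21.1 − 11 = 10.1; wedge = 99.3 − 48.8 = 50.5.
DWL = ½ × 10.1 × 50.5 = $255.025.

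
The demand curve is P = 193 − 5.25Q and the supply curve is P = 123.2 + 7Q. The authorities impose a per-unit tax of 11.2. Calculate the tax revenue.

53.58

Competitive equilibrium: 193 − 5.25Q = 123.2 + 7Q → Q* = 5.698, P* = 163.0857.
With the tax, the buyer price exceeds the seller price by 11.2: (193 − 5.25Q) − (123.2 + 7Q) = 11.2 → Q' = 4.7837.
Tax revenue = 11.2 × 4.7837 = 53.58.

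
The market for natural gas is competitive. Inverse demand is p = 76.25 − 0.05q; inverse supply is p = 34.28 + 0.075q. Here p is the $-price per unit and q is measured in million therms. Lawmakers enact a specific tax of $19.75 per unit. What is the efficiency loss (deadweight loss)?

Competitive equilibrium: 76.25 − 0.05q = 34.28 + 0.075q → q* = 335.76, p* = 59.462.
With the tax, the buyer price exceeds the seller price by 19.75: (76.25 − 0.05q) − (34.28 + 0.075q) = 19.75 → q' = 177.76.
Δq = 335.76 − 177.76 = 158; the wedge equals the tax, 19.75.
DWL = ½ × 158 × 19.75 = $1560.25 million.

$1560.25 million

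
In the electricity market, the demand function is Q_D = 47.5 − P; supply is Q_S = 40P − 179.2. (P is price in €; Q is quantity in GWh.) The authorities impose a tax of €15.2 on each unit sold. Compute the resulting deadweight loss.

€112.70

In inverse form: demand P = 47.5 − Q, supply P = 4.48 + 0.025Q.
Competitive equilibrium: 47.5 − Q = 4.48 + 0.025Q → Q* = 41.9707, P* = 5.5293.
With the tax, the buyer price exceeds the seller price by 15.2: (47.5 − Q) − (4.48 + 0.025Q) = 15.2 → Q' = 27.1415.
ΔQ = 41.9707 − 27.1415 = 14.8292; the wedge equals the tax, 15.2.
DWL = ½ × 14.8292 × 15.2 = €112.70.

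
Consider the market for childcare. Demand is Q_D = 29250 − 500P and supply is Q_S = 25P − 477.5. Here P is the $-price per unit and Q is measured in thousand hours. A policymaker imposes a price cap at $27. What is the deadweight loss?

In inverse form: demand P = 58.5 − 0.002Q, supply P = 19.1 + 0.04Q.
Competitive equilibrium: 58.5 − 0.002Q = 19.1 + 0.04Q → Q* = 938.0952, P* = 56.6238.
At the ceiling P = 27, quantity supplied = (27 − 19.1)/0.04 = 197.5.
Willingness to pay at Q' = 197.5: 58.5 − 0.002·197.5 = 58.105.
ΔQ = 938.0952 − 197.5 = 740.5952; wedge = 58.105 − 27 = 31.105.
Welfare loss = ½ × 740.5952 × 31.105 = $11518.11 thousand.

$11518.11 thousand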